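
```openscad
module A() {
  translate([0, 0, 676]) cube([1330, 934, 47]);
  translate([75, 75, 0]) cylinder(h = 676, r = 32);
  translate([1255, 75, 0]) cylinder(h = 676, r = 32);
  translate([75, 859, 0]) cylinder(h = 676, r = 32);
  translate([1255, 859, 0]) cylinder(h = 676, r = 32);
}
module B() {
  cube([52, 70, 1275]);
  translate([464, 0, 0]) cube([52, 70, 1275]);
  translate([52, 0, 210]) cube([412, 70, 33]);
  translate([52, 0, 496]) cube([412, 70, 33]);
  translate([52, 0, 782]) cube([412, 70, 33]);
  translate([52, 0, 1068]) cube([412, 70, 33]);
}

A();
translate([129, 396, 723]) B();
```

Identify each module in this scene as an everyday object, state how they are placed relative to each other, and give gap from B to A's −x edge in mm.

A is a table. B is a ladder. The ladder is on top of the table. The gap from the ladder to the table's −x edge is 129 mm.

The ladder's min-x is at 129; the table's min-x is 0; gap = 129 mm.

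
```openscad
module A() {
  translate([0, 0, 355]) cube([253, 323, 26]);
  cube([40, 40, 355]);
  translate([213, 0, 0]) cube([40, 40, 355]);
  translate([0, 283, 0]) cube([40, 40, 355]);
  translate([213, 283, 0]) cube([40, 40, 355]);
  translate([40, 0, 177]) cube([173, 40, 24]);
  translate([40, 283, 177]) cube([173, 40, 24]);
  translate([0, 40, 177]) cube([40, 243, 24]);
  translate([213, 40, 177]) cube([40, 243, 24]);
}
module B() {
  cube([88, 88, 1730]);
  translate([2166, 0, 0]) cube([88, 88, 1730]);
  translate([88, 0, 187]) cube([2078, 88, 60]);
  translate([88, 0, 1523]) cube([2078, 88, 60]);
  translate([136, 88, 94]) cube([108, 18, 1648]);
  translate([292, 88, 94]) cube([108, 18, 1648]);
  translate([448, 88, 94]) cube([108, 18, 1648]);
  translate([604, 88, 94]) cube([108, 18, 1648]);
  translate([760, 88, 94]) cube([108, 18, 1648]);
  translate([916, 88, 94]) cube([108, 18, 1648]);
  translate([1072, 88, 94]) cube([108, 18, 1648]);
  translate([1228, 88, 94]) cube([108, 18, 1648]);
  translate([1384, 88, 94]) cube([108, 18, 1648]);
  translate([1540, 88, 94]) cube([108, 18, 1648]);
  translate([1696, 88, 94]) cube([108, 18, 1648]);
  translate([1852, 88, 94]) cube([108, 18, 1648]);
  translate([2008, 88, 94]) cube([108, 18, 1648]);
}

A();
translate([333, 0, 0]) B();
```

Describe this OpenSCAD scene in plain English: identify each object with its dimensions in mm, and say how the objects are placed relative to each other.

A is a simple wooden stool: a rectangular seat 253 mm (x) by 323 mm (y), 26 mm thick, top face at z = 381 mm, on four square legs, each 40×40 mm in cross-section. The legs rest on z = 0, each flush with a corner of the seat. Four stretchers, 40 mm wide and 24 mm tall, connect adjacent legs with their undersides at z = 177 mm, each running between the inner faces of the legs it joins and aligned with the legs' outer faces on the other axis.

B is a fence section. Two 88×88 mm posts, 1730 mm tall, stand on the floor with a clear span of 2078 mm between their inner faces. Two horizontal rails of 88×60 mm section span the gap between the posts with their undersides at z = 187 mm and z = 1523 mm, flush with the posts' −y face. 13 pickets, each 108 mm wide, 18 mm thick and 1648 mm tall, are fixed to the +y face of the rails with their bottoms at z = 94 mm, evenly spaced across the span with equal gaps (rounded down to the nearest mm) at the −x end and between each pair — any rounding remainder accumulates at the +x end.

The fence section is on the floor beside the stool on its +x side.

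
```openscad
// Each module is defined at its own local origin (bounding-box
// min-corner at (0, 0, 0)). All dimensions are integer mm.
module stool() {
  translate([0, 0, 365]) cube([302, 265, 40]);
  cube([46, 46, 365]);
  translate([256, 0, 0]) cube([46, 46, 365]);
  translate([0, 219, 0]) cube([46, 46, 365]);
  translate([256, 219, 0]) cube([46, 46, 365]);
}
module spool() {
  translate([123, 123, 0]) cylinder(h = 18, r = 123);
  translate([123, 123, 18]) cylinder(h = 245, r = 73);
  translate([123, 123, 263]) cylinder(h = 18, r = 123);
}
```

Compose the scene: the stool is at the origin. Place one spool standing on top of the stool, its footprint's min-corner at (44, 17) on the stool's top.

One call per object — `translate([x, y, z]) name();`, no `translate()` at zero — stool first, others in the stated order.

stool();
translate([44, 17, 405]) spool();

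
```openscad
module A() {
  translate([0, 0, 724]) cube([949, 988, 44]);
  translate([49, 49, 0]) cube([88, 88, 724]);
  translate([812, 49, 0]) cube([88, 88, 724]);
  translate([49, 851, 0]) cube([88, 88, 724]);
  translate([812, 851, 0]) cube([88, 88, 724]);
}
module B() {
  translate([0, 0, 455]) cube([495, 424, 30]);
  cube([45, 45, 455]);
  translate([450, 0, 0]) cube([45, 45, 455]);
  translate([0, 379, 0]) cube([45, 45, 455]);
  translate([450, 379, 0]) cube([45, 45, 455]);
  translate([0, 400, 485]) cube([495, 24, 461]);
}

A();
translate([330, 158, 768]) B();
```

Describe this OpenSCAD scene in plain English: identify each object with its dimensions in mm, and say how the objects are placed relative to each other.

A is a table: top 949 mm (x) × 988 mm (y), 44 mm thick, upper face at z = 768 mm, on four 88×88 mm square legs, each inset 49 mm from the nearest pair of top edges, running from z = 0 to the bottom of the top.

B is a chair: 495×424 mm seat, 30 mm thick, top at z = 485 mm, on four 45 mm square corner legs flush with the seat edges. A 24 mm thick backrest slab spans the full seat width, extending 461 mm above the seat top, its back face flush with the seat's +y edge.

The chair is on top of the table.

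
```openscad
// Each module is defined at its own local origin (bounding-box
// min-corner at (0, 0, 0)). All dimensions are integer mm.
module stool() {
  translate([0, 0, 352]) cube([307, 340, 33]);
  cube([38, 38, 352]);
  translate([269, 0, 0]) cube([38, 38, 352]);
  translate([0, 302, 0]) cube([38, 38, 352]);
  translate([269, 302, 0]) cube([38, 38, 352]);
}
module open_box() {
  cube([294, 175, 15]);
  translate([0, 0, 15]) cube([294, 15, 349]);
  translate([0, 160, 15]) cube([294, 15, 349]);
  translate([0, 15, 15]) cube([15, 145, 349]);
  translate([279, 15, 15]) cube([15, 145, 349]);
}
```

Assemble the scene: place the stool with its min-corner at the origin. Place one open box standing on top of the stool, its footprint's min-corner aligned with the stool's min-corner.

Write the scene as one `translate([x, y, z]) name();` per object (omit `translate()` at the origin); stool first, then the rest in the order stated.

stool();
translate([0, 0, 385]) open_box();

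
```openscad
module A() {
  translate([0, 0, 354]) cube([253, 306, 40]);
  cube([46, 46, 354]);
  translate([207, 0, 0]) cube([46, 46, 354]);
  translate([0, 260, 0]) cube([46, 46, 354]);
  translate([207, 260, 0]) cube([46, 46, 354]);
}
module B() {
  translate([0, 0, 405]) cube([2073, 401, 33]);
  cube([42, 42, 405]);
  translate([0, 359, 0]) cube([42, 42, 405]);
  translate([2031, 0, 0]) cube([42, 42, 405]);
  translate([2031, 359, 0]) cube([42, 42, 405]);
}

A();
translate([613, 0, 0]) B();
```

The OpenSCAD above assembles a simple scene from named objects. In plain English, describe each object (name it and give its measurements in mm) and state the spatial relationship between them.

A is a four-legged stool. The seat is a 253×306×40 mm slab whose top surface is at z = 394 mm; four square legs, each 46×46 mm in cross-section, run from the floor (z = 0) to the underside of the seat, each flush with a corner of the seat.

B is a long wooden bench with a 2073 mm (x) × 401 mm (y) seat, 33 mm thick, its top surface 438 mm above the floor. Four 42 mm square legs at the seat corners, flush with the edges, run from z = 0 to the seat underside.

The bench is on the floor beside the stool on its +x side.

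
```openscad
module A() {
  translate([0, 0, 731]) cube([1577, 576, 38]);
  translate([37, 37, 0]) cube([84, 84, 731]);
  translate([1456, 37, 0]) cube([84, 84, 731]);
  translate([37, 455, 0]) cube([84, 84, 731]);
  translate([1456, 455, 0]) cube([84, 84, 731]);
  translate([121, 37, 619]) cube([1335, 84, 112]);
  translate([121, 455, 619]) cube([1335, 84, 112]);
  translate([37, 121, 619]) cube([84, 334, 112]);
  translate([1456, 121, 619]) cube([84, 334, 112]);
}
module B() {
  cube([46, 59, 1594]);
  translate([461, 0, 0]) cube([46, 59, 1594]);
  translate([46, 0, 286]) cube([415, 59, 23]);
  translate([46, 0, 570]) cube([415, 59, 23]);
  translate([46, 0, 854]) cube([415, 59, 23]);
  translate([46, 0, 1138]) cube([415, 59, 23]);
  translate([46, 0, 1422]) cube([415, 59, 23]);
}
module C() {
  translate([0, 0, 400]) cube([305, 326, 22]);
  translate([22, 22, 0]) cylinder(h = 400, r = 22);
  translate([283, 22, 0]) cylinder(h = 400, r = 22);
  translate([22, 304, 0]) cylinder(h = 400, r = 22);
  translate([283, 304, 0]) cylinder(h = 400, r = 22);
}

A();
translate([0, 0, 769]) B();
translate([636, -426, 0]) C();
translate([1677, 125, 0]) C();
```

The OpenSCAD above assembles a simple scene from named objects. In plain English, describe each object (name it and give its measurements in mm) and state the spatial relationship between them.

A is a table: top 1577 mm (x) × 576 mm (y), 38 mm thick, upper face at z = 769 mm, on four 84×84 mm square legs, each inset 37 mm from the nearest pair of top edges, running from z = 0 to the bottom of the top. Four apron rails, 84 mm thick and 112 mm tall, run between adjacent legs with their top edges flush with the underside of the top and their outer faces flush with the legs' outer faces.

B is a straight ladder. Two 46×59 mm vertical rails, 1594 mm tall, stand 507 mm apart (outside-to-outside) with their front faces coplanar on the −y side. 5 rungs, each 59 mm deep and 23 mm tall, span between the inner faces of the rails, front faces flush with the rails. The lowest rung's underside is at z = 286 mm and rungs are spaced 284 mm apart (underside to underside).

C is a four-legged stool. The seat is 305×326 mm, 22 mm thick, top at z = 422 mm. It stands on four round legs, each 44 mm in diameter, from z = 0 to the seat underside, each leg's axis is inset half a diameter from the nearest pair of seat edges (so the leg's bounding box is flush with the corner).

The ladder is on top of the table. Two stools sit around the table at the −y, +x sides.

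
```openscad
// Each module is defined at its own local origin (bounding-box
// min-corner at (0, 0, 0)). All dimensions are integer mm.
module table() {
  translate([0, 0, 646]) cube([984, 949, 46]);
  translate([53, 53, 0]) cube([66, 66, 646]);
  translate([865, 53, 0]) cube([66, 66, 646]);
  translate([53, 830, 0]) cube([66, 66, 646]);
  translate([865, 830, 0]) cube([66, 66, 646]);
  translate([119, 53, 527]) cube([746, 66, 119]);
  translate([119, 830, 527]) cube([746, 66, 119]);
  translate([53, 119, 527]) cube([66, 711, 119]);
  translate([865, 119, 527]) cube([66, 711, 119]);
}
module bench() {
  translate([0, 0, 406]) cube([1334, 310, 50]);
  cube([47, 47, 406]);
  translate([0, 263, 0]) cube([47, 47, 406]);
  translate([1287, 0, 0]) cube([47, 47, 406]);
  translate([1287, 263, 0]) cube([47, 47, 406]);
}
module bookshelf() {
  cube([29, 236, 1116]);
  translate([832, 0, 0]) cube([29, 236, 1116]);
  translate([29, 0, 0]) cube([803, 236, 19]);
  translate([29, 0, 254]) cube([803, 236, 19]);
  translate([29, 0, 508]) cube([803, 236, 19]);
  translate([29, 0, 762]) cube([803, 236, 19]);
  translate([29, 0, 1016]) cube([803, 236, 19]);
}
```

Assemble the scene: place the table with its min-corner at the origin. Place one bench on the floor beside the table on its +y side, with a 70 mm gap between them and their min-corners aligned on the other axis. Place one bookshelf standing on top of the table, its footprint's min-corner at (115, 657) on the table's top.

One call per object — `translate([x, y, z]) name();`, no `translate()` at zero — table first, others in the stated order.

table();
translate([0, 1019, 0]) bench();
translate([115, 657, 692]) bookshelf();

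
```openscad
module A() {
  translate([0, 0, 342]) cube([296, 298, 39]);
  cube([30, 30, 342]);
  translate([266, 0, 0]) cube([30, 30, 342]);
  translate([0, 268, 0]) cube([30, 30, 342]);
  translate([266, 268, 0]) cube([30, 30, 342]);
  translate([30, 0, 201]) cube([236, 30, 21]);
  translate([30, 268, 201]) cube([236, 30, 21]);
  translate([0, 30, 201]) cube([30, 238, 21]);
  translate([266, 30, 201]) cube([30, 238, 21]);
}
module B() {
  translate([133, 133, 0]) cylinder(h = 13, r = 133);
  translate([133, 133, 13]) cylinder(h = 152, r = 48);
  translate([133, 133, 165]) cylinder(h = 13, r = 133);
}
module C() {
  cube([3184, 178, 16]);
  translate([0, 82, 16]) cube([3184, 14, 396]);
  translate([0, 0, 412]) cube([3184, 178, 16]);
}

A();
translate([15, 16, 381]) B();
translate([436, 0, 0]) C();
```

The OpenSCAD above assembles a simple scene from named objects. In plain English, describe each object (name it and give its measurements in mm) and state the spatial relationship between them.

A is a four-legged stool. The seat is 296×298 mm, 39 mm thick, top at z = 381 mm. It stands on four square legs, each 30×30 mm in cross-section, from z = 0 to the seat underside, each flush with a corner of the seat. Four stretchers, 30 mm wide and 21 mm tall, connect adjacent legs with their undersides at z = 201 mm, each running between the inner faces of the legs it joins and aligned with the legs' outer faces on the other axis.

B is a spool: two coaxial disc flanges of radius 133 mm and thickness 13 mm, joined by a core cylinder of radius 48 mm and height 152 mm. The lower flange rests on z = 0 and the three cylinders share a vertical axis.

C is an I-beam lying along x, 3184 mm long. Overall section height 428 mm. Two flanges 178 mm wide (y) and 16 mm thick, one on the floor and one at the top; a web 14 mm thick runs between them, centred on the flange width.

The spool is on top of the stool, centred. The I-beam is on the floor beside the stool on its +x side.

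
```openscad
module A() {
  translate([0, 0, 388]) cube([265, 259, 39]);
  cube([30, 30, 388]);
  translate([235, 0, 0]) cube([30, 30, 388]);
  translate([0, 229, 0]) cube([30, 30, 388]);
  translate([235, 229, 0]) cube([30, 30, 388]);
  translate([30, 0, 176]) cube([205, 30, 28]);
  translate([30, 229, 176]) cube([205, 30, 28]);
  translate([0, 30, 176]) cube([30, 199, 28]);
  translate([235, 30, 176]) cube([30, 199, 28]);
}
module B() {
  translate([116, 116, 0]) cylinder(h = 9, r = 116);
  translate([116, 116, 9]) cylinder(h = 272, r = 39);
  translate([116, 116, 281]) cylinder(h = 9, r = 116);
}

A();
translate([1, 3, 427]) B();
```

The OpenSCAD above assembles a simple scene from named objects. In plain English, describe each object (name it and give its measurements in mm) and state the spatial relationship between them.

A is a four-legged stool. The seat is 265×259 mm, 39 mm thick, top at z = 427 mm. It stands on four square legs, each 30×30 mm in cross-section, from z = 0 to the seat underside, each flush with a corner of the seat. Four stretchers, 30 mm wide and 28 mm tall, connect adjacent legs with their undersides at z = 176 mm, each running between the inner faces of the legs it joins and aligned with the legs' outer faces on the other axis.

B is a spool: two coaxial disc flanges of radius 116 mm and thickness 9 mm, joined by a core cylinder of radius 39 mm and height 272 mm. The lower flange rests on z = 0 and the three cylinders share a vertical axis.

The spool is on top of the stool.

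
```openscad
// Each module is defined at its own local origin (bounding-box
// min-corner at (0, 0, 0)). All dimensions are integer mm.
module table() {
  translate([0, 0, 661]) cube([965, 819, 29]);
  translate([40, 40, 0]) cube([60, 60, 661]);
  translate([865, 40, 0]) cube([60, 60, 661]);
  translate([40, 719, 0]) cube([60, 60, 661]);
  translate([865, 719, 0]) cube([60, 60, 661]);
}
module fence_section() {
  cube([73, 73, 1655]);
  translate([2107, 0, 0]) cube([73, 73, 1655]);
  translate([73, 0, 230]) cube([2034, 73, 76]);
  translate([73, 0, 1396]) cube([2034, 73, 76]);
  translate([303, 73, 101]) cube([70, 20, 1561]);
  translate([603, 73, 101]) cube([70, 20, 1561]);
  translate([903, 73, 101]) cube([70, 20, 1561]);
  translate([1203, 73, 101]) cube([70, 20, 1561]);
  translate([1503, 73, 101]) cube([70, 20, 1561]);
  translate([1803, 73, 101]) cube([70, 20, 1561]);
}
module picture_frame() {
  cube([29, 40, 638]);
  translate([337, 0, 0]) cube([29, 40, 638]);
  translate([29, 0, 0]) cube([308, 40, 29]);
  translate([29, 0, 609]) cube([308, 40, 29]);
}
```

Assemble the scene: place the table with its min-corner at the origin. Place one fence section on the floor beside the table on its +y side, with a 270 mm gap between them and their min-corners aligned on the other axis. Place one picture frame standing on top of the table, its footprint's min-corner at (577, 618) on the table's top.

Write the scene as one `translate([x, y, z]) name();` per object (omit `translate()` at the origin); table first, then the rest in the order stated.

table();
translate([0, 1089, 0]) fence_section();
translate([577, 618, 690]) picture_frame();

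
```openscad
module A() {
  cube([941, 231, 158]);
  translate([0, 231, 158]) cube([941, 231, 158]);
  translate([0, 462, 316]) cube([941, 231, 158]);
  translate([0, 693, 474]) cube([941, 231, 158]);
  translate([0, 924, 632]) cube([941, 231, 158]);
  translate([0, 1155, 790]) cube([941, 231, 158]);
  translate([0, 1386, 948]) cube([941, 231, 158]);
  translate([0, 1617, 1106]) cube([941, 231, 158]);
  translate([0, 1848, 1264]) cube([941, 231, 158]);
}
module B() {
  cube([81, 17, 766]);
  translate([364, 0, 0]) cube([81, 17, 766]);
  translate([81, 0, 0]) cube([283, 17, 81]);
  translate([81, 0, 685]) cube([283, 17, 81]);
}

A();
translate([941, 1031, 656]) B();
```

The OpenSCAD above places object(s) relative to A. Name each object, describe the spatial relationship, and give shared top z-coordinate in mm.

A is a staircase. B is a picture frame. The picture frame is beside the staircase with their tops flush at z = 1422. The shared top z-coordinate is 1422 mm.

Both tops at z = 1422 mm.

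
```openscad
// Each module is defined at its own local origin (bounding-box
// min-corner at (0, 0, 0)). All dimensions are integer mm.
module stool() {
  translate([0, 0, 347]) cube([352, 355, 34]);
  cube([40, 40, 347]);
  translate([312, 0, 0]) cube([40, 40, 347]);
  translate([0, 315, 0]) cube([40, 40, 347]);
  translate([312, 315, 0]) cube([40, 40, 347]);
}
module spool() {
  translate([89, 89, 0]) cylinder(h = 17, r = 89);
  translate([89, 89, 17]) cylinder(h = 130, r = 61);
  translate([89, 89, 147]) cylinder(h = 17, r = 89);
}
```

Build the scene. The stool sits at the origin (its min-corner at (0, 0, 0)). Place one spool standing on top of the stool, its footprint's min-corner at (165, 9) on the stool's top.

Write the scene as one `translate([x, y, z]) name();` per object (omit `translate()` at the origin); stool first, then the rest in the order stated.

stool();
translate([165, 9, 381]) spool();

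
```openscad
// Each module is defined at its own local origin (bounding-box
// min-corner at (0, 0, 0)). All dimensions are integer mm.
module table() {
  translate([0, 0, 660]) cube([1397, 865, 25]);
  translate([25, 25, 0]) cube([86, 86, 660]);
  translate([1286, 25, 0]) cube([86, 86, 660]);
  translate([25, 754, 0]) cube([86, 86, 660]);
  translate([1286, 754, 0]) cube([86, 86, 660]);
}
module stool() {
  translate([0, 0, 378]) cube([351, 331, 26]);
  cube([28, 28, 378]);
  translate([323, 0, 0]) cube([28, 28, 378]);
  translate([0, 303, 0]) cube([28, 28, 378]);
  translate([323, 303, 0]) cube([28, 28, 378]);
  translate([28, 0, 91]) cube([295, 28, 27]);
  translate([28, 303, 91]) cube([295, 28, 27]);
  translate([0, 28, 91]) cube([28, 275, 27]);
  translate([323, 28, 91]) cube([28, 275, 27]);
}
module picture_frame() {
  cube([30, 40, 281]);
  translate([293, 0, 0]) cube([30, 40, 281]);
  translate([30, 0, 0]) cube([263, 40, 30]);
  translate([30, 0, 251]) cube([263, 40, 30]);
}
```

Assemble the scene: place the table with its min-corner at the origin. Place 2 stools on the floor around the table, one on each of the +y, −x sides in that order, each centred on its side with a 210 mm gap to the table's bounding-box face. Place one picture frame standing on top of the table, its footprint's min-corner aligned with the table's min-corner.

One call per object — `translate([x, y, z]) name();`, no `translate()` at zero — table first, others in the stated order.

table();
translate([523, 1075, 0]) stool();
translate([-561, 267, 0]) stool();
translate([0, 0, 685]) picture_frame();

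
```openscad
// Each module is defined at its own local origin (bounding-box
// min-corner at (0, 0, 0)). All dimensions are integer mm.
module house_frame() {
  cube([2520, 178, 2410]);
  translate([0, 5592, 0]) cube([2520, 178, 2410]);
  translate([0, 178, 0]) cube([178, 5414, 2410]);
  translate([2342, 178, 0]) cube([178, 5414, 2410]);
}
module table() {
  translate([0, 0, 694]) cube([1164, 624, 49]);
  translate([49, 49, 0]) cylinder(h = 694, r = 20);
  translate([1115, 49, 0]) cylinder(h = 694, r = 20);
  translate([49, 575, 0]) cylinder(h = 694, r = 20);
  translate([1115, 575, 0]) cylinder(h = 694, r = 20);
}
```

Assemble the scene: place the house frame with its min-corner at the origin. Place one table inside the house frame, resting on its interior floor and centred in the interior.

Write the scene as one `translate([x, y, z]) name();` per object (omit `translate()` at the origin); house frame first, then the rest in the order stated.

house_frame();
translate([678, 2573, 0]) table();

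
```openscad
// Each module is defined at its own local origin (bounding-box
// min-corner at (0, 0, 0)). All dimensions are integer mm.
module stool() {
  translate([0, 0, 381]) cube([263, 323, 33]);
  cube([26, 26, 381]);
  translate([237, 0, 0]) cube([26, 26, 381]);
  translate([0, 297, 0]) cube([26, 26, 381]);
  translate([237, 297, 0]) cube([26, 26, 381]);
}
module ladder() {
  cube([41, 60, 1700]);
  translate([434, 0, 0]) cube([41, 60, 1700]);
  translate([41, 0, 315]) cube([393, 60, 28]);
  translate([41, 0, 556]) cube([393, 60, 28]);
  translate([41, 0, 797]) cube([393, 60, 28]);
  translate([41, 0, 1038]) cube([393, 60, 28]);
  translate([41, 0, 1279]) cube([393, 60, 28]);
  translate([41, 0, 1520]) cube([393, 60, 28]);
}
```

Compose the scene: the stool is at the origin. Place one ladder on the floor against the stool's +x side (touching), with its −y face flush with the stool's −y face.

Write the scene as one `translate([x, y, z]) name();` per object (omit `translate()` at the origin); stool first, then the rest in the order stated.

stool();
translate([263, 0, 0]) ladder();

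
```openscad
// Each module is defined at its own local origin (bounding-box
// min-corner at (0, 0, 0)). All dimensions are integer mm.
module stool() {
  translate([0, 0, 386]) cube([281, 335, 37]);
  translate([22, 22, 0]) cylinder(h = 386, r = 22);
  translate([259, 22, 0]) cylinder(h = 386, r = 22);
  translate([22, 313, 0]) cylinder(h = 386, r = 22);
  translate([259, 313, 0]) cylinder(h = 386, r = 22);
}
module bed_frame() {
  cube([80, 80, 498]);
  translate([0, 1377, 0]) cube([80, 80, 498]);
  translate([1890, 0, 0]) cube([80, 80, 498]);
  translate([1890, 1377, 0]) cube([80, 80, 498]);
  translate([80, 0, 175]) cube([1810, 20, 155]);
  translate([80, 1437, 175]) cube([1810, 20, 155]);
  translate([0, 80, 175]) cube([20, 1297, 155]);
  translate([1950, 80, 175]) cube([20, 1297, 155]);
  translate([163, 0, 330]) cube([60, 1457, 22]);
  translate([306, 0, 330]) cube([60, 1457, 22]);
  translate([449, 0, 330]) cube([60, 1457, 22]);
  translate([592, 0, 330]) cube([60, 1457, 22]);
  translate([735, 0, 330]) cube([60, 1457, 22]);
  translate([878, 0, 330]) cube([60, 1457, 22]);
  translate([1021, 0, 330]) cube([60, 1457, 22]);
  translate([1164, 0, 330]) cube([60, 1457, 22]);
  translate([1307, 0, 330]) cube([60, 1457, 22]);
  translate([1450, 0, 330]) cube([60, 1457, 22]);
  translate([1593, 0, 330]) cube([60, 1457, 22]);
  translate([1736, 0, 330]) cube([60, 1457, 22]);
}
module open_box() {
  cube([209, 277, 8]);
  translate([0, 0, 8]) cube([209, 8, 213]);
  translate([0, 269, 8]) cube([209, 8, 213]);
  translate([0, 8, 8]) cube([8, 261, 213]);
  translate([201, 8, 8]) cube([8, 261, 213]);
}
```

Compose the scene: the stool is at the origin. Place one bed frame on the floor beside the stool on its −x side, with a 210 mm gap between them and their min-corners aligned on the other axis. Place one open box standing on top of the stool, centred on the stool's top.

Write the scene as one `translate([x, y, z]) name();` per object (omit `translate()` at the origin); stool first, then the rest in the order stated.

stool();
translate([-2180, 0, 0]) bed_frame();
translate([36, 29, 423]) open_box();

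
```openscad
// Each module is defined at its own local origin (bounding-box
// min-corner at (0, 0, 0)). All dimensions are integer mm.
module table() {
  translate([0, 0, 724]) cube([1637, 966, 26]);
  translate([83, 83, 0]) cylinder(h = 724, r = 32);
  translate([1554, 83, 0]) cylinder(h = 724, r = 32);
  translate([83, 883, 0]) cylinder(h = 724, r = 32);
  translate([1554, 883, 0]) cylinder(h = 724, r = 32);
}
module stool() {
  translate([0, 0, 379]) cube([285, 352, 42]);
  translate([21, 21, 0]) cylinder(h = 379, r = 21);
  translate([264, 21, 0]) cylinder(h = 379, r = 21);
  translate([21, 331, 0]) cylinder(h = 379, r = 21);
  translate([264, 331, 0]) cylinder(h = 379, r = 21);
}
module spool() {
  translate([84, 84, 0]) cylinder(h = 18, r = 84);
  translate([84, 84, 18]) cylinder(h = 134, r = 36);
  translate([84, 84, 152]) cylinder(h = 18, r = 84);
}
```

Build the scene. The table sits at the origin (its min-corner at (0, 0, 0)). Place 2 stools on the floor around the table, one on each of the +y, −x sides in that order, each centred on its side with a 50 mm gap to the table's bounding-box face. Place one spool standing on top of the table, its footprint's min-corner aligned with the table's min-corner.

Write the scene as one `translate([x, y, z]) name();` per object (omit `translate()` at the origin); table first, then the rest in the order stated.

table();
translate([676, 1016, 0]) stool();
translate([-335, 307, 0]) stool();
translate([0, 0, 750]) spool();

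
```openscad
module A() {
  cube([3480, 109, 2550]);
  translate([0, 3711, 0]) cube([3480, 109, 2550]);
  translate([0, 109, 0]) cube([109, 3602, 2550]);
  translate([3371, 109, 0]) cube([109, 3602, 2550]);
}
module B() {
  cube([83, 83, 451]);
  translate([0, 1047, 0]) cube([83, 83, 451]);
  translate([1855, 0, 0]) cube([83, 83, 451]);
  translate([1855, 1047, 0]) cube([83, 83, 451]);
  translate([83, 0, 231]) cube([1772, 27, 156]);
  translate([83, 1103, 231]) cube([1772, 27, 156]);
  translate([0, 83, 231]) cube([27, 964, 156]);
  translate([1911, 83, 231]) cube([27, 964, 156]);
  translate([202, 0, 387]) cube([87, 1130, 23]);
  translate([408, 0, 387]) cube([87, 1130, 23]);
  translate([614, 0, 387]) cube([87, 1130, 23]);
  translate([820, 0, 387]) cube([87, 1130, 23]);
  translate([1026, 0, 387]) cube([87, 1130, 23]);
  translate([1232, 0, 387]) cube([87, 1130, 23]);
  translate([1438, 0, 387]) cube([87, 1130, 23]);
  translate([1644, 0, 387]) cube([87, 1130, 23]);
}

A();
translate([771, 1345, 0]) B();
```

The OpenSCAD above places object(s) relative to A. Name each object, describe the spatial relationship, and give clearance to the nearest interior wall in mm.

Clearances: x = 662, y = 1236; minimum 662 mm.

A is a house frame. B is a bed frame. The bed frame sits inside the house frame, centred. The clearance to the nearest interior wall is 662 mm.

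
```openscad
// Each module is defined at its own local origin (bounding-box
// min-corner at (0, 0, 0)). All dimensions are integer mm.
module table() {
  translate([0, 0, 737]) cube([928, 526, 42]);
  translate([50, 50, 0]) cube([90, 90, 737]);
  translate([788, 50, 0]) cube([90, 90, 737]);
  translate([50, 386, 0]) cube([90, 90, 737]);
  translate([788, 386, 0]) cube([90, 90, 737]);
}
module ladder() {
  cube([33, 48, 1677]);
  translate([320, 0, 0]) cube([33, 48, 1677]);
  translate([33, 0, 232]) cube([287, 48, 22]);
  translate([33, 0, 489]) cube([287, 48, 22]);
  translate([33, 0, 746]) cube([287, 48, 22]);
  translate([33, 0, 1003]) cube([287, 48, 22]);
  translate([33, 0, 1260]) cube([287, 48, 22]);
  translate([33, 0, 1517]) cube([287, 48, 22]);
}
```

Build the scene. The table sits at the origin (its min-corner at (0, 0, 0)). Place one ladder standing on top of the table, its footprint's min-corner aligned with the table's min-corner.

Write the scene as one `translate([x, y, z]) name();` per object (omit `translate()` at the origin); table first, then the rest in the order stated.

table();
translate([0, 0, 779]) ladder();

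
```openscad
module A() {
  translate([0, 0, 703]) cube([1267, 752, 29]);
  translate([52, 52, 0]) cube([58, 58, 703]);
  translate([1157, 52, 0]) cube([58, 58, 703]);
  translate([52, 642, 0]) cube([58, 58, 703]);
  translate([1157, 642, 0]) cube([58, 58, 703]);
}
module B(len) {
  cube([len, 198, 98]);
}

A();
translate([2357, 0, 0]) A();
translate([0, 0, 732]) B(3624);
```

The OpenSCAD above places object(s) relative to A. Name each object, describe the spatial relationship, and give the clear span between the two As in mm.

A is a table. B is a beam. A beam spans the tops of two tables. The clear span between the two tables is 1090 mm.

Second table starts at x = 2357; first ends at x = 1267; clear span = 2357 − 1267 = 1090 mm.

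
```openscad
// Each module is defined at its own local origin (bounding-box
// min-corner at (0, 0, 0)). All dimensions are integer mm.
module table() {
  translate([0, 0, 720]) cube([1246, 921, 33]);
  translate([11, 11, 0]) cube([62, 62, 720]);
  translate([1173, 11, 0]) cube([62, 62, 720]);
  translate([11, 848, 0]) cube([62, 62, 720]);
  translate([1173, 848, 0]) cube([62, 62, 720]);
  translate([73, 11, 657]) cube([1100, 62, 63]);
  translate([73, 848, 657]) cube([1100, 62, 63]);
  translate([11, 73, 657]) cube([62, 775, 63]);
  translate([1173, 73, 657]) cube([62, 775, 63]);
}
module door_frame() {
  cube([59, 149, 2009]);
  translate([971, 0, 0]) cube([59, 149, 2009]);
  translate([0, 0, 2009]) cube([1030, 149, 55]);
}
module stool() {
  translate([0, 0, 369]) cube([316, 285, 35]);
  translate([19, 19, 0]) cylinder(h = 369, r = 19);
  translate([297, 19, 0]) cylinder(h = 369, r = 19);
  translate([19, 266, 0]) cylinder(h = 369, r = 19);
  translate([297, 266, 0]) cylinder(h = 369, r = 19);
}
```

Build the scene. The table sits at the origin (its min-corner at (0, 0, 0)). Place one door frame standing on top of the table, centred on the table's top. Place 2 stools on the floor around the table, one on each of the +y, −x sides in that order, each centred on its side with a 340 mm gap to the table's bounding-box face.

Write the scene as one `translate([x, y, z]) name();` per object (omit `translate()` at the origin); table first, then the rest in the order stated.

table();
translate([108, 386, 753]) door_frame();
translate([465, 1261, 0]) stool();
translate([-656, 318, 0]) stool();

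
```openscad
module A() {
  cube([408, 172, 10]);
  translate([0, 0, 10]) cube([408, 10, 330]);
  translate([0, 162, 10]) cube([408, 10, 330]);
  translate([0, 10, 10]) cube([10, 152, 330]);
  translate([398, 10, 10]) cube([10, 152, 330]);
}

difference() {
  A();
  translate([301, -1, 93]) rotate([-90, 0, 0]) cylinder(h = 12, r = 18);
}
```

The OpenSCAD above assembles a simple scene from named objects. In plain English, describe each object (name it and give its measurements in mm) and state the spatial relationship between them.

A is an open-topped rectangular box: outside dimensions 408×172×340 mm, with a uniform wall and base thickness of 10 mm. The base is a full 408×172 slab on the floor; four walls sit on top of the base. The front and back walls (the −y and +y sides) span the full width; the two side walls fit between them.

The open box has a circular hole of radius 18 mm through its front wall, centred at (x = 301, z = 93).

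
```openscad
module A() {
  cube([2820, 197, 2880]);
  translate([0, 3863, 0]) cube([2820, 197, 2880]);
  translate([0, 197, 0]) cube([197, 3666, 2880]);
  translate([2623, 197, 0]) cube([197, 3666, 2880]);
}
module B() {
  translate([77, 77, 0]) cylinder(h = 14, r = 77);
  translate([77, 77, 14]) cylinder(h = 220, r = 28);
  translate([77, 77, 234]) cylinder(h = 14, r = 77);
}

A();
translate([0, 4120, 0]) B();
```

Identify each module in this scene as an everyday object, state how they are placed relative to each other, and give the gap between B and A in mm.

A is a house frame. B is a spool. The spool is on the floor beside the house frame on its +y side. The gap between the spool and the house frame is 60 mm.

The spool's nearest face is 60 mm from the house frame's +y face.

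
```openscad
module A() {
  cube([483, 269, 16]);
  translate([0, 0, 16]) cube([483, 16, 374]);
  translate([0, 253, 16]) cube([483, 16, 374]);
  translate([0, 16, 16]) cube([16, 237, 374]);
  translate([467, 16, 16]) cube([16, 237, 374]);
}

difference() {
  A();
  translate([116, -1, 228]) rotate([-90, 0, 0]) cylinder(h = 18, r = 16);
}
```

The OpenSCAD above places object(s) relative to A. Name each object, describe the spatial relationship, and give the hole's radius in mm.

The subtracted cylinder has r = 16 mm.

A is an open box. The open box has a circular hole through its front wall. The hole's radius is 16 mm.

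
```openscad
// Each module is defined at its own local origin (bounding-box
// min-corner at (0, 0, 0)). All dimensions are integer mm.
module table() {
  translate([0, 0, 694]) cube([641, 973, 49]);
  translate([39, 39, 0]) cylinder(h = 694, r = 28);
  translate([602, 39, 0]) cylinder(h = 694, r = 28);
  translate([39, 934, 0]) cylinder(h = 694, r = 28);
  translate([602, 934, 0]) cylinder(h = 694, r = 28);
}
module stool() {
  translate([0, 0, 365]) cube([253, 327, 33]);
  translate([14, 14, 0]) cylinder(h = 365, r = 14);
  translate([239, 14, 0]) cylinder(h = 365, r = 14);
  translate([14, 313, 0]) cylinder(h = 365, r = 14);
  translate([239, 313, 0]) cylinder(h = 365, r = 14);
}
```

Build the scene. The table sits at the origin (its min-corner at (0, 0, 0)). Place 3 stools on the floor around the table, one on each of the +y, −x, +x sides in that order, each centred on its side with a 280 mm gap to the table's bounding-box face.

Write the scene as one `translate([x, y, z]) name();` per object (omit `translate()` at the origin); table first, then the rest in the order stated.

table();
translate([194, 1253, 0]) stool();
translate([-533, 323, 0]) stool();
translate([921, 323, 0]) stool();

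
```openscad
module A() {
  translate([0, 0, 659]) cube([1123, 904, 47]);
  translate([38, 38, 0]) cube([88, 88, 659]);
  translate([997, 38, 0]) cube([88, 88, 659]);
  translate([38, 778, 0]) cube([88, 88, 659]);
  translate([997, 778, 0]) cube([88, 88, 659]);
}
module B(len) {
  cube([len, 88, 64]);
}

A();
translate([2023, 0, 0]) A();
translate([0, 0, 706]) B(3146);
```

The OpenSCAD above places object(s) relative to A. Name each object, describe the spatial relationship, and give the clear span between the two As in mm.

A is a table. B is a beam. A beam spans the tops of two tables. The clear span between the two tables is 900 mm.

Second table starts at x = 2023; first ends at x = 1123; clear span = 2023 − 1123 = 900 mm.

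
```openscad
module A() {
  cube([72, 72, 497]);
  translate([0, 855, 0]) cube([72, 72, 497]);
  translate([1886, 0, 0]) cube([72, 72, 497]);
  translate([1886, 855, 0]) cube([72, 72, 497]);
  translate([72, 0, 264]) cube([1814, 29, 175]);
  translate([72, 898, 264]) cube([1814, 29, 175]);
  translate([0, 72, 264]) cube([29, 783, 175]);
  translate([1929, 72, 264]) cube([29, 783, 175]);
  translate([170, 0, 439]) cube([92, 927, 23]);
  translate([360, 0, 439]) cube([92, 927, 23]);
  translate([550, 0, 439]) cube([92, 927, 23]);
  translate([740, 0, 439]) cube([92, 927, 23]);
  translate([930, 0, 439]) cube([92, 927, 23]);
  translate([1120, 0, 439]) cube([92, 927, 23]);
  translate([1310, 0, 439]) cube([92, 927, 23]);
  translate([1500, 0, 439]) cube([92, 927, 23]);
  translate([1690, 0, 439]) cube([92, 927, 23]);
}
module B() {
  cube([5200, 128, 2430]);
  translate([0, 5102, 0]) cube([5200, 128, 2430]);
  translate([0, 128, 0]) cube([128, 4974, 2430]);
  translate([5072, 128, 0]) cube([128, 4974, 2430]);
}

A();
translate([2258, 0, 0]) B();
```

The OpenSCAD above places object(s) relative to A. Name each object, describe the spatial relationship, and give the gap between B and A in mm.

The house frame's nearest face is 300 mm from the bed frame's +x face.

A is a bed frame. B is a house frame. The house frame is on the floor beside the bed frame on its +x side. The gap between the house frame and the bed frame is 300 mm.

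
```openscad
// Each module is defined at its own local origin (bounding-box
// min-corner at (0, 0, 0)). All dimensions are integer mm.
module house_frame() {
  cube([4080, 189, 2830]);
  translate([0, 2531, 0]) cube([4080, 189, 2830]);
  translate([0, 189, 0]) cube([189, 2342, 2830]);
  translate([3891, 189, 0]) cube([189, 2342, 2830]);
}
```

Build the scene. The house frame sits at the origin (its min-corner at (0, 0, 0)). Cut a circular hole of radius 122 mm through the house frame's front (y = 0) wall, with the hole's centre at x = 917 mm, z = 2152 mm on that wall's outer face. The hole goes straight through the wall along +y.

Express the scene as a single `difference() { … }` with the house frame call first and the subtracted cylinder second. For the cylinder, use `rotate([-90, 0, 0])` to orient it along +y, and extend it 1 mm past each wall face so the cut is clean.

difference() {
  house_frame();
  translate([917, -1, 2152]) rotate([-90, 0, 0]) cylinder(h = 191, r = 122);
}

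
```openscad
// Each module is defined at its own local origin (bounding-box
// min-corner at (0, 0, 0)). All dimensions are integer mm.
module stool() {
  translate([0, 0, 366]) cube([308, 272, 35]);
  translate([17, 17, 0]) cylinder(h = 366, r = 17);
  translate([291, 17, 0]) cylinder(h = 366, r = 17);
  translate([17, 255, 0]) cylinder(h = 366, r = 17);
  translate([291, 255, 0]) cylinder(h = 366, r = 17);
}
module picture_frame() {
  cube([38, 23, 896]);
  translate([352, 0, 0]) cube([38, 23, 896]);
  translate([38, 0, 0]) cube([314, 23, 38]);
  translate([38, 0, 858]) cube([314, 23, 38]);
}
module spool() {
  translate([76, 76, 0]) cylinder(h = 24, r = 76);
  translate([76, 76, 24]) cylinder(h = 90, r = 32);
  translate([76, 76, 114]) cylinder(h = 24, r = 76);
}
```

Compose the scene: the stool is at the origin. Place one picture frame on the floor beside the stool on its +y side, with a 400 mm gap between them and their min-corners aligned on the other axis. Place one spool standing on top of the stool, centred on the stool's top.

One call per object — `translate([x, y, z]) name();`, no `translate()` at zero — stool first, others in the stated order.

stool();
translate([0, 672, 0]) picture_frame();
translate([78, 60, 401]) spool();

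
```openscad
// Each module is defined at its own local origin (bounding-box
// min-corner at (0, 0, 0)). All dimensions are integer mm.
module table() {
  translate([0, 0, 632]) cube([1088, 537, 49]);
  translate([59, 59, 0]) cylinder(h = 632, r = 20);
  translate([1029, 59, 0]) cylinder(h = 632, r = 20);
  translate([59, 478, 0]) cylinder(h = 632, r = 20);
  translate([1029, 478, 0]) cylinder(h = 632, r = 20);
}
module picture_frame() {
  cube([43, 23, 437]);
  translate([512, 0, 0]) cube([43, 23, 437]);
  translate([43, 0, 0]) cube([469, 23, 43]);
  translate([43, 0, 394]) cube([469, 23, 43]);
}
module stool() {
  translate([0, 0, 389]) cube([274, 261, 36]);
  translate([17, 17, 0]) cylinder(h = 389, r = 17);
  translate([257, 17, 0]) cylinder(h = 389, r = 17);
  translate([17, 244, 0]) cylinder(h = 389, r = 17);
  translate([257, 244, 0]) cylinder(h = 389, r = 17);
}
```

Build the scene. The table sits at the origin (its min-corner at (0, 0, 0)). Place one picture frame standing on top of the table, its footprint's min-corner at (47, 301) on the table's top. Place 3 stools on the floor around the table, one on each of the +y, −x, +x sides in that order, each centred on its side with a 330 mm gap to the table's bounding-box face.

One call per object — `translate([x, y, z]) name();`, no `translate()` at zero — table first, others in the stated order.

table();
translate([47, 301, 681]) picture_frame();
translate([407, 867, 0]) stool();
translate([-604, 138, 0]) stool();
translate([1418, 138, 0]) stool();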